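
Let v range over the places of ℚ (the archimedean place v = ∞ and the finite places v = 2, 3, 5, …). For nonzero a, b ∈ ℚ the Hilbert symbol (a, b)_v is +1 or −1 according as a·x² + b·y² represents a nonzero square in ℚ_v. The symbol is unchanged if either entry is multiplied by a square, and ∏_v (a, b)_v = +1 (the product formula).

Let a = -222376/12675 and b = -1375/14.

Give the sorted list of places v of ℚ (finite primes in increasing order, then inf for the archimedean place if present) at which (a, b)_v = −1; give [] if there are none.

(a, b) ≡ (-462, -770) mod (ℚ^×)²; places V = {2, 3, 5, 7, 11, 13, 19, ∞}.
(a,b)_13: α=-2, u≡8; β=0, v≡3 (mod 13); (8|13)=-1, (3|13)=+1; sign (−1)^0·-1^0·+1^-2 = +1.
(a,b)_19: α=2, u≡15; β=0, v≡9 (mod 19); (15|19)=-1, (9|19)=+1; sign (−1)^0·-1^0·+1^2 = +1.
(a,b)_7: α=1, u≡1; β=-1, v≡2 (mod 7); (1|7)=+1, (2|7)=+1; sign (−1)^1·+1^-1·+1^1 = -1.
(a,b)_11: α=1, u≡8; β=1, v≡6 (mod 11); (8|11)=-1, (6|11)=-1; sign (−1)^1·-1^1·-1^1 = -1.
(a,b)_∞: sgn(-462)=−, sgn(-770)=−, so -1.
(a,b)_5: α=-2, u≡2; β=3, v≡1 (mod 5); (2|5)=-1, (1|5)=+1; sign (−1)^0·-1^3·+1^-2 = -1.
(a,b)_3: α=-1, u≡2; β=0, v≡1 (mod 3); (2|3)=-1, (1|3)=+1; sign (−1)^0·-1^0·+1^-1 = +1.
(a,b)_2: α=3, β=-1; u≡1, v≡7 (mod 8); ε(u)ε(v)=0·1, αω(v)=3·0, βω(u)=-1·0; sum ≡ 0  ⇒  +1.
|Ram(-462, -770)| = 4, even; anisotropic at {5, 7, 11, ∞}.

[5, 7, 11, inf]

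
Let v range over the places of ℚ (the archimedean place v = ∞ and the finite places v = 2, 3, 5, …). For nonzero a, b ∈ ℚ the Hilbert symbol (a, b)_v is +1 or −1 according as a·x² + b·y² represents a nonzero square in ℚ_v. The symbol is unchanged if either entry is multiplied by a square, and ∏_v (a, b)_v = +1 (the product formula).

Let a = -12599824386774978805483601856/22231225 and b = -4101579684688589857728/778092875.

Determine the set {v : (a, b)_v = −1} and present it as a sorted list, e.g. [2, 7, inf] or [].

[3, 11, 31, inf]

(a, b) ≡ (-17391, -18445) mod (ℚ^×)²; places V = {2, 3, 5, 7, 11, 13, 17, 19, 23, 31, 41, 47, ∞}.
(a,b)_41: α=-2, u≡35; β=-2, v≡37 (mod 41); (35|41)=-1, (37|41)=+1; sign (−1)^0·-1^-2·+1^-2 = +1.
(a,b)_7: α=0, u≡4; β=-1, v≡4 (mod 7); (4|7)=+1, (4|7)=+1; sign (−1)^0·+1^-1·+1^0 = +1.
(a,b)_5: α=-2, u≡1; β=-3, v≡4 (mod 5); (1|5)=+1, (4|5)=+1; sign (−1)^0·+1^-3·+1^-2 = +1.
(a,b)_23: α=-2, u≡7; β=-2, v≡4 (mod 23); (7|23)=-1, (4|23)=+1; sign (−1)^0·-1^-2·+1^-2 = +1.
(a,b)_31: α=5, u≡16; β=3, v≡9 (mod 31); (16|31)=+1, (9|31)=+1; sign (−1)^1·+1^3·+1^5 = -1.
(a,b)_19: α=2, u≡10; β=4, v≡16 (mod 19); (10|19)=-1, (16|19)=+1; sign (−1)^0·-1^4·+1^2 = +1.
(a,b)_17: α=5, u≡6; β=3, v≡10 (mod 17); (6|17)=-1, (10|17)=-1; sign (−1)^0·-1^3·-1^5 = +1.
(a,b)_3: α=3, u≡2; β=2, v≡2 (mod 3); (2|3)=-1, (2|3)=-1; sign (−1)^0·-1^2·-1^3 = -1.
(a,b)_∞: sgn(-17391)=−, sgn(-18445)=−, so -1.
(a,b)_47: α=2, u≡40; β=2, v≡35 (mod 47); (40|47)=-1, (35|47)=-1; sign (−1)^0·-1^2·-1^2 = +1.
(a,b)_13: α=2, u≡3; β=2, v≡11 (mod 13); (3|13)=+1, (11|13)=-1; sign (−1)^0·+1^2·-1^2 = +1.
(a,b)_11: α=3, u≡1; β=0, v≡7 (mod 11); (1|11)=+1, (7|11)=-1; sign (−1)^0·+1^0·-1^3 = -1.
(a,b)_2: α=6, β=6; u≡1, v≡3 (mod 8); ε(u)ε(v)=0·1, αω(v)=6·1, βω(u)=6·0; sum ≡ 0  ⇒  +1.
(-17391, -18445 / ℚ) ramifies at {3, 11, 31, ∞}: a division algebra.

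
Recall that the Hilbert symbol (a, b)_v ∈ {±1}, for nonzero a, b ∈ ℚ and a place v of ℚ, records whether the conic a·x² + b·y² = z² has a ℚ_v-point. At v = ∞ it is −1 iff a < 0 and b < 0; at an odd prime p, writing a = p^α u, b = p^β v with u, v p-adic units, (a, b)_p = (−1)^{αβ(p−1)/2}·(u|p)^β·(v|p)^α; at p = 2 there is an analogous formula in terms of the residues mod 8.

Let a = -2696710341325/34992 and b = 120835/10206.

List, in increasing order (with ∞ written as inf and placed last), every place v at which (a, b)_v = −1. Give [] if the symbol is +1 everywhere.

[3, 7]

(a, b) ≡ (-39, 10010) mod (ℚ^×)²; places V = {2, 3, 5, 7, 11, 13, ∞}.
(a,b)_13: α=5, u≡4; β=3, v≡3 (mod 13); (4|13)=+1, (3|13)=+1; sign (−1)^0·+1^3·+1^5 = +1.
(a,b)_∞: sgn(-39)=−, sgn(10010)=+, so +1.
(a,b)_3: α=-7, u≡2; β=-6, v≡2 (mod 3); (2|3)=-1, (2|3)=-1; sign (−1)^0·-1^-6·-1^-7 = -1.
(a,b)_11: α=2, u≡9; β=1, v≡2 (mod 11); (9|11)=+1, (2|11)=-1; sign (−1)^0·+1^1·-1^2 = +1.
(a,b)_5: α=2, u≡1; β=1, v≡2 (mod 5); (1|5)=+1, (2|5)=-1; sign (−1)^0·+1^1·-1^2 = +1.
(a,b)_2: α=-4, β=-1; u≡1, v≡5 (mod 8); ε(u)ε(v)=0·0, αω(v)=-4·1, βω(u)=-1·0; sum ≡ 0  ⇒  +1.
(a,b)_7: α=4, u≡6; β=-1, v≡4 (mod 7); (6|7)=-1, (4|7)=+1; sign (−1)^0·-1^-1·+1^4 = -1.
(-39, 10010 / ℚ) ramifies at {3, 7}: a division algebra.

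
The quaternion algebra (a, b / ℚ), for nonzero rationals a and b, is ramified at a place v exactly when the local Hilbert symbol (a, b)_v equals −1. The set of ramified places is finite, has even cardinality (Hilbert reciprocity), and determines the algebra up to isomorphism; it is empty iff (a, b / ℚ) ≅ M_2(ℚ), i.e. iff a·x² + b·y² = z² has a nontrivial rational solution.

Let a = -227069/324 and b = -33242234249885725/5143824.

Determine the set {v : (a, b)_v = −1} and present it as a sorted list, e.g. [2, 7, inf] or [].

Mod squares: a ≡ -629, b ≡ -25789. Check v ∈ {∞, 2, 3, 5, 7, 17, 19, 37, 41}.
v=19: a=19^2·(≡17), b=19^4·(≡18) mod 19; (17|19)=+1, (18|19)=-1; (−1)^{2·4·9}·(+1)^4·(-1)^2 = +1.
v=2: v_2(a)=-2, v_2(b)=-4; units ≡ 3, 3 (mod 8); ε·ε+αω+βω = 1·1+-2·1+-4·1 ≡ 1  ⇒  (a,b)_2 = -1.
v=3: a=3^-4·(≡1), b=3^-8·(≡2) mod 3; (1|3)=+1, (2|3)=-1; (−1)^{-4·-8·1}·(+1)^-8·(-1)^-4 = +1.
v=∞: -629 < 0 and -25789 < 0  ⇒  (a,b)_∞ = -1.
v=41: a=41^0·(≡13), b=41^1·(≡17) mod 41; (13|41)=-1, (17|41)=-1; (−1)^{0·1·20}·(-1)^1·(-1)^0 = -1.
v=5: a=5^0·(≡4), b=5^2·(≡4) mod 5; (4|5)=+1, (4|5)=+1; (−1)^{0·2·2}·(+1)^2·(+1)^0 = +1.
v=17: a=17^1·(≡5), b=17^3·(≡9) mod 17; (5|17)=-1, (9|17)=+1; (−1)^{1·3·8}·(-1)^3·(+1)^1 = -1.
v=37: a=37^1·(≡20), b=37^3·(≡5) mod 37; (20|37)=-1, (5|37)=-1; (−1)^{1·3·18}·(-1)^3·(-1)^1 = +1.
v=7: a=7^0·(≡2), b=7^-2·(≡5) mod 7; (2|7)=+1, (5|7)=-1; (−1)^{0·-2·3}·(+1)^-2·(-1)^0 = +1.
(-629, -25789 / ℚ) ramifies at {2, 17, 41, ∞}: a division algebra.

[2, 17, 41, inf]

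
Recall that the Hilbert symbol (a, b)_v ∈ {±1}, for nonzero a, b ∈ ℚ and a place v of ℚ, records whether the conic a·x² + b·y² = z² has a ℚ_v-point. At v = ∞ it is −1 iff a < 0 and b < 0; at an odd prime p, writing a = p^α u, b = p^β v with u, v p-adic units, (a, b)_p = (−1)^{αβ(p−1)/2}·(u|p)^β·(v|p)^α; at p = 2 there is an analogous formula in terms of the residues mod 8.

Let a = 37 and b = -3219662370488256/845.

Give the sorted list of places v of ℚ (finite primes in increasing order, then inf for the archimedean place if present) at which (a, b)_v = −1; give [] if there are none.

Mod squares: a ≡ 37, b ≡ -7848995. Check v ∈ {∞, 2, 3, 5, 7, 11, 13, 17, 19, 29, 37}.
v=11: a=11^0·(≡4), b=11^1·(≡3) mod 11; (4|11)=+1, (3|11)=+1; (−1)^{0·1·5}·(+1)^1·(+1)^0 = +1.
v=3: a=3^0·(≡1), b=3^4·(≡1) mod 3; (1|3)=+1, (1|3)=+1; (−1)^{0·4·1}·(+1)^4·(+1)^0 = +1.
v=2: v_2(a)=0, v_2(b)=6; units ≡ 5, 5 (mod 8); ε·ε+αω+βω = 0·0+0·1+6·1 ≡ 0  ⇒  (a,b)_2 = +1.
v=37: a=37^1·(≡1), b=37^3·(≡19) mod 37; (1|37)=+1, (19|37)=-1; (−1)^{1·3·18}·(+1)^3·(-1)^1 = -1.
v=29: a=29^0·(≡8), b=29^1·(≡10) mod 29; (8|29)=-1, (10|29)=-1; (−1)^{0·1·14}·(-1)^1·(-1)^0 = -1.
v=5: a=5^0·(≡2), b=5^-1·(≡1) mod 5; (2|5)=-1, (1|5)=+1; (−1)^{0·-1·2}·(-1)^-1·(+1)^0 = -1.
v=∞: 37 > 0 and -7848995 < 0  ⇒  (a,b)_∞ = +1.
v=7: a=7^0·(≡2), b=7^1·(≡3) mod 7; (2|7)=+1, (3|7)=-1; (−1)^{0·1·3}·(+1)^1·(-1)^0 = +1.
v=19: a=19^0·(≡18), b=19^1·(≡12) mod 19; (18|19)=-1, (12|19)=-1; (−1)^{0·1·9}·(-1)^1·(-1)^0 = -1.
v=17: a=17^0·(≡3), b=17^2·(≡10) mod 17; (3|17)=-1, (10|17)=-1; (−1)^{0·2·8}·(-1)^2·(-1)^0 = +1.
v=13: a=13^0·(≡11), b=13^-2·(≡7) mod 13; (11|13)=-1, (7|13)=-1; (−1)^{0·-2·6}·(-1)^-2·(-1)^0 = +1.
|Ram(37, -7848995)| = 4, even; anisotropic at {5, 19, 29, 37}.

[5, 19, 29, 37]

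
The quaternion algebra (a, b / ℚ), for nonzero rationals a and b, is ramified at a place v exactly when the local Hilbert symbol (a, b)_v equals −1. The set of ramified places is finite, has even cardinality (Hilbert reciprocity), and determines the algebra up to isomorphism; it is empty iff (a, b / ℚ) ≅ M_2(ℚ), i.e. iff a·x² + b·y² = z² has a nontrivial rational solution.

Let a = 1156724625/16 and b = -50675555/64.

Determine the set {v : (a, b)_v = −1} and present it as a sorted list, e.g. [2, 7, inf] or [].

(a, b) ≡ (1785, -1955) mod (ℚ^×)²; places V = {2, 3, 5, 7, 17, 23, ∞}.
(a,b)_∞: sgn(1785)=+, sgn(-1955)=−, so +1.
(a,b)_2: α=-4, β=-6; u≡1, v≡5 (mod 8); ε(u)ε(v)=0·0, αω(v)=-4·1, βω(u)=-6·0; sum ≡ 0  ⇒  +1.
(a,b)_17: α=1, u≡11; β=1, v≡4 (mod 17); (11|17)=-1, (4|17)=+1; sign (−1)^0·-1^1·+1^1 = -1.
(a,b)_23: α=2, u≡11; β=3, v≡5 (mod 23); (11|23)=-1, (5|23)=-1; sign (−1)^0·-1^3·-1^2 = -1.
(a,b)_3: α=1, u≡1; β=0, v≡1 (mod 3); (1|3)=+1, (1|3)=+1; sign (−1)^0·+1^0·+1^1 = +1.
(a,b)_5: α=3, u≡2; β=1, v≡1 (mod 5); (2|5)=-1, (1|5)=+1; sign (−1)^0·-1^1·+1^3 = -1.
(a,b)_7: α=3, u≡3; β=2, v≡6 (mod 7); (3|7)=-1, (6|7)=-1; sign (−1)^0·-1^2·-1^3 = -1.
Ram(1785, -1955) = {5, 7, 17, 23}; no ℚ_5-point on the conic.

[5, 7, 17, 23]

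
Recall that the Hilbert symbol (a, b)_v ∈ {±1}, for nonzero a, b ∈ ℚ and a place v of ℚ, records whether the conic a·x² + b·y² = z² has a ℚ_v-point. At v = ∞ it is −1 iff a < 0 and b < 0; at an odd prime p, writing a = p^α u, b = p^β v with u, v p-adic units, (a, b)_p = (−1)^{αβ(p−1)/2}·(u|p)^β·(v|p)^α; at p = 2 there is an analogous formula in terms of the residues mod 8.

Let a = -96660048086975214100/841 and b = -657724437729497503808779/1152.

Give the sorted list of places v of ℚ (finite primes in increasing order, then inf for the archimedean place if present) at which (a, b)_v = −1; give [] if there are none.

[2, 7, 41, inf]

(a, b) ≡ (-589, -250838) mod (ℚ^×)²; places V = {2, 3, 5, 7, 17, 19, 23, 29, 31, 41, ∞}.
(a,b)_3: α=0, u≡2; β=-2, v≡1 (mod 3); (2|3)=-1, (1|3)=+1; sign (−1)^0·-1^-2·+1^0 = +1.
(a,b)_29: α=-2, u≡4; β=0, v≡10 (mod 29); (4|29)=+1, (10|29)=-1; sign (−1)^0·+1^0·-1^-2 = +1.
(a,b)_5: α=2, u≡1; β=0, v≡3 (mod 5); (1|5)=+1, (3|5)=-1; sign (−1)^0·+1^0·-1^2 = +1.
(a,b)_31: α=1, u≡22; β=4, v≡8 (mod 31); (22|31)=-1, (8|31)=+1; sign (−1)^0·-1^4·+1^1 = +1.
(a,b)_∞: sgn(-589)=−, sgn(-250838)=−, so -1.
(a,b)_23: α=2, u≡8; β=3, v≡10 (mod 23); (8|23)=+1, (10|23)=-1; sign (−1)^0·+1^3·-1^2 = +1.
(a,b)_2: α=2, β=-7; u≡3, v≡5 (mod 8); ε(u)ε(v)=1·0, αω(v)=2·1, βω(u)=-7·1; sum ≡ 1  ⇒  -1.
(a,b)_19: α=5, u≡6; β=5, v≡18 (mod 19); (6|19)=+1, (18|19)=-1; sign (−1)^1·+1^5·-1^5 = +1.
(a,b)_17: α=2, u≡12; β=0, v≡12 (mod 17); (12|17)=-1, (12|17)=-1; sign (−1)^0·-1^0·-1^2 = +1.
(a,b)_7: α=2, u≡3; β=3, v≡3 (mod 7); (3|7)=-1, (3|7)=-1; sign (−1)^0·-1^3·-1^2 = -1.
(a,b)_41: α=2, u≡13; β=3, v≡9 (mod 41); (13|41)=-1, (9|41)=+1; sign (−1)^0·-1^3·+1^2 = -1.
Ram(-589, -250838) = {2, 7, 41, ∞}; no ℚ_2-point on the conic.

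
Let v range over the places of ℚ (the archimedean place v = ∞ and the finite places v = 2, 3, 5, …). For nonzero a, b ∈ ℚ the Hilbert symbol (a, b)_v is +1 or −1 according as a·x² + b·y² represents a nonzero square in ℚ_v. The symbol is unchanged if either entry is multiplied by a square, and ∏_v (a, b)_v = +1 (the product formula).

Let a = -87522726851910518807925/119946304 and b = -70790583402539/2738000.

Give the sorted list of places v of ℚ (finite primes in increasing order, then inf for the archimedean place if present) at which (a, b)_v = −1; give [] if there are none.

Mod squares: a ≡ -13, b ≡ -95095. Check v ∈ {∞, 2, 3, 5, 7, 11, 13, 19, 37}.
v=5: a=5^2·(≡2), b=5^-3·(≡4) mod 5; (2|5)=-1, (4|5)=+1; (−1)^{2·-3·2}·(-1)^-3·(+1)^2 = -1.
v=11: a=11^4·(≡9), b=11^1·(≡4) mod 11; (9|11)=+1, (4|11)=+1; (−1)^{4·1·5}·(+1)^1·(+1)^4 = +1.
v=13: a=13^7·(≡3), b=13^5·(≡3) mod 13; (3|13)=+1, (3|13)=+1; (−1)^{7·5·6}·(+1)^5·(+1)^7 = +1.
v=37: a=37^-4·(≡24), b=37^-2·(≡29) mod 37; (24|37)=-1, (29|37)=-1; (−1)^{-4·-2·18}·(-1)^-2·(-1)^-4 = +1.
v=2: v_2(a)=-6, v_2(b)=-4; units ≡ 3, 1 (mod 8); ε·ε+αω+βω = 1·0+-6·0+-4·1 ≡ 0  ⇒  (a,b)_2 = +1.
v=7: a=7^0·(≡4), b=7^1·(≡2) mod 7; (4|7)=+1, (2|7)=+1; (−1)^{0·1·3}·(+1)^1·(+1)^0 = +1.
v=∞: -13 < 0 and -95095 < 0  ⇒  (a,b)_∞ = -1.
v=3: a=3^4·(≡2), b=3^0·(≡2) mod 3; (2|3)=-1, (2|3)=-1; (−1)^{4·0·1}·(-1)^0·(-1)^4 = +1.
v=19: a=19^6·(≡9), b=19^5·(≡1) mod 19; (9|19)=+1, (1|19)=+1; (−1)^{6·5·9}·(+1)^5·(+1)^6 = +1.
|Ram(-13, -95095)| = 2, even; anisotropic at {5, ∞}.

[5, inf]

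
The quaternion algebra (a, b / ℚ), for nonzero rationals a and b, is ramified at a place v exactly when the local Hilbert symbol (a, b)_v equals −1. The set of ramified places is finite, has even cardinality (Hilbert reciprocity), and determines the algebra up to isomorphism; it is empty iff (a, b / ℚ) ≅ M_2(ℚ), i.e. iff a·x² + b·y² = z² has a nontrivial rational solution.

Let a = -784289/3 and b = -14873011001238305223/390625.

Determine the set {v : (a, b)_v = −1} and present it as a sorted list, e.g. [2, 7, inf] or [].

[23, 37, 41, inf]

Mod squares: a ≡ -2352867, b ≡ -2686607. Check v ∈ {∞, 2, 3, 5, 7, 11, 23, 37, 41, 47}.
v=47: a=47^1·(≡15), b=47^2·(≡8) mod 47; (15|47)=-1, (8|47)=+1; (−1)^{1·2·23}·(-1)^2·(+1)^1 = +1.
v=11: a=11^1·(≡1), b=11^3·(≡7) mod 11; (1|11)=+1, (7|11)=-1; (−1)^{1·3·5}·(+1)^3·(-1)^1 = +1.
v=7: a=7^0·(≡4), b=7^1·(≡4) mod 7; (4|7)=+1, (4|7)=+1; (−1)^{0·1·3}·(+1)^1·(+1)^0 = +1.
v=∞: -2352867 < 0 and -2686607 < 0  ⇒  (a,b)_∞ = -1.
v=5: a=5^0·(≡2), b=5^-8·(≡2) mod 5; (2|5)=-1, (2|5)=-1; (−1)^{0·-8·2}·(-1)^-8·(-1)^0 = +1.
v=23: a=23^0·(≡19), b=23^1·(≡4) mod 23; (19|23)=-1, (4|23)=+1; (−1)^{0·1·11}·(-1)^1·(+1)^0 = -1.
v=37: a=37^1·(≡26), b=37^3·(≡32) mod 37; (26|37)=+1, (32|37)=-1; (−1)^{1·3·18}·(+1)^3·(-1)^1 = -1.
v=2: v_2(a)=0, v_2(b)=0; units ≡ 5, 1 (mod 8); ε·ε+αω+βω = 0·0+0·0+0·1 ≡ 0  ⇒  (a,b)_2 = +1.
v=3: a=3^-1·(≡1), b=3^2·(≡1) mod 3; (1|3)=+1, (1|3)=+1; (−1)^{-1·2·1}·(+1)^2·(+1)^-1 = +1.
v=41: a=41^1·(≡6), b=41^3·(≡18) mod 41; (6|41)=-1, (18|41)=+1; (−1)^{1·3·20}·(-1)^3·(+1)^1 = -1.
(-2352867, -2686607 / ℚ) ramifies at {23, 37, 41, ∞}: a division algebra.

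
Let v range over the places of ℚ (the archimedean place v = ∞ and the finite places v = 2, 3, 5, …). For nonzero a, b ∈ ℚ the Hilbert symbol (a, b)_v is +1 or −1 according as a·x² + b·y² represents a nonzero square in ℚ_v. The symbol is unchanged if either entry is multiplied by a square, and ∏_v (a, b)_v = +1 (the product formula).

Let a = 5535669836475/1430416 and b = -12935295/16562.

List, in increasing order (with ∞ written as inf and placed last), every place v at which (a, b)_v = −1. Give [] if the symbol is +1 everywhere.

[2, 19, 31, 41]

Mod squares: a ≡ 36859, b ≡ -190. Check v ∈ {∞, 2, 3, 5, 7, 13, 19, 23, 29, 31, 41, 43}.
v=19: a=19^2·(≡18), b=19^1·(≡9) mod 19; (18|19)=-1, (9|19)=+1; (−1)^{2·1·9}·(-1)^1·(+1)^2 = -1.
v=13: a=13^-2·(≡12), b=13^-2·(≡8) mod 13; (12|13)=+1, (8|13)=-1; (−1)^{-2·-2·6}·(+1)^-2·(-1)^-2 = +1.
v=29: a=29^1·(≡22), b=29^0·(≡13) mod 29; (22|29)=+1, (13|29)=+1; (−1)^{1·0·14}·(+1)^0·(+1)^1 = +1.
v=31: a=31^1·(≡21), b=31^0·(≡21) mod 31; (21|31)=-1, (21|31)=-1; (−1)^{1·0·15}·(-1)^0·(-1)^1 = -1.
v=2: v_2(a)=-4, v_2(b)=-1; units ≡ 3, 1 (mod 8); ε·ε+αω+βω = 1·0+-4·0+-1·1 ≡ 1  ⇒  (a,b)_2 = -1.
v=3: a=3^2·(≡1), b=3^4·(≡2) mod 3; (1|3)=+1, (2|3)=-1; (−1)^{2·4·1}·(+1)^4·(-1)^2 = +1.
v=7: a=7^0·(≡2), b=7^-2·(≡6) mod 7; (2|7)=+1, (6|7)=-1; (−1)^{0·-2·3}·(+1)^-2·(-1)^0 = +1.
v=23: a=23^-2·(≡16), b=23^0·(≡10) mod 23; (16|23)=+1, (10|23)=-1; (−1)^{-2·0·11}·(+1)^0·(-1)^-2 = +1.
v=41: a=41^1·(≡35), b=41^2·(≡14) mod 41; (35|41)=-1, (14|41)=-1; (−1)^{1·2·20}·(-1)^2·(-1)^1 = -1.
v=43: a=43^2·(≡32), b=43^0·(≡38) mod 43; (32|43)=-1, (38|43)=+1; (−1)^{2·0·21}·(-1)^0·(+1)^2 = +1.
v=∞: 36859 > 0 and -190 < 0  ⇒  (a,b)_∞ = +1.
v=5: a=5^2·(≡4), b=5^1·(≡3) mod 5; (4|5)=+1, (3|5)=-1; (−1)^{2·1·2}·(+1)^1·(-1)^2 = +1.
|Ram(36859, -190)| = 4, even; anisotropic at {2, 19, 31, 41}.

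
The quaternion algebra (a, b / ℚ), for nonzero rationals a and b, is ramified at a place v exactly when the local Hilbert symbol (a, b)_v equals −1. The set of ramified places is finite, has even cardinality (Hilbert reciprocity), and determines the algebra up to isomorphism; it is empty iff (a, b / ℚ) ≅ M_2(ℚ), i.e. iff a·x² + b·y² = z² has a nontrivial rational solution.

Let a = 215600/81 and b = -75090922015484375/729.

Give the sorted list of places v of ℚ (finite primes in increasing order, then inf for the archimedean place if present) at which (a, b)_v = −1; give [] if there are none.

[13, 17]

Mod squares: a ≡ 11, b ≡ -57239. Check v ∈ {∞, 2, 3, 5, 7, 11, 13, 17, 37}.
v=3: a=3^-4·(≡2), b=3^-6·(≡1) mod 3; (2|3)=-1, (1|3)=+1; (−1)^{-4·-6·1}·(-1)^-6·(+1)^-4 = +1.
v=2: v_2(a)=4, v_2(b)=0; units ≡ 3, 1 (mod 8); ε·ε+αω+βω = 1·0+4·0+0·1 ≡ 0  ⇒  (a,b)_2 = +1.
v=13: a=13^0·(≡7), b=13^1·(≡10) mod 13; (7|13)=-1, (10|13)=+1; (−1)^{0·1·6}·(-1)^1·(+1)^0 = -1.
v=7: a=7^2·(≡1), b=7^5·(≡3) mod 7; (1|7)=+1, (3|7)=-1; (−1)^{2·5·3}·(+1)^5·(-1)^2 = +1.
v=17: a=17^0·(≡7), b=17^3·(≡8) mod 17; (7|17)=-1, (8|17)=+1; (−1)^{0·3·8}·(-1)^3·(+1)^0 = -1.
v=5: a=5^2·(≡4), b=5^6·(≡1) mod 5; (4|5)=+1, (1|5)=+1; (−1)^{2·6·2}·(+1)^6·(+1)^2 = +1.
v=11: a=11^1·(≡5), b=11^2·(≡9) mod 11; (5|11)=+1, (9|11)=+1; (−1)^{1·2·5}·(+1)^2·(+1)^1 = +1.
v=37: a=37^0·(≡16), b=37^1·(≡1) mod 37; (16|37)=+1, (1|37)=+1; (−1)^{0·1·18}·(+1)^1·(+1)^0 = +1.
v=∞: 11 > 0 and -57239 < 0  ⇒  (a,b)_∞ = +1.
Ram(11, -57239) = {13, 17}; no ℚ_13-point on the conic.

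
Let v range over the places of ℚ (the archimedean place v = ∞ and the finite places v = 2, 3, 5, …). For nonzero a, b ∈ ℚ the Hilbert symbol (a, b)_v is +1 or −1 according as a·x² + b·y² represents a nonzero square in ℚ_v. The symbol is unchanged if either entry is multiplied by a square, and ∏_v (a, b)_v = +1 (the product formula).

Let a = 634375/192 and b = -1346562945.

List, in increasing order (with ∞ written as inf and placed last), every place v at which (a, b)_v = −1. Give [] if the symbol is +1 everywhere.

Mod squares: a ≡ 3045, b ≡ -177905. Check v ∈ {∞, 2, 3, 5, 7, 13, 17, 23, 29}.
v=3: a=3^-1·(≡1), b=3^2·(≡1) mod 3; (1|3)=+1, (1|3)=+1; (−1)^{-1·2·1}·(+1)^2·(+1)^-1 = +1.
v=13: a=13^0·(≡4), b=13^1·(≡12) mod 13; (4|13)=+1, (12|13)=+1; (−1)^{0·1·6}·(+1)^1·(+1)^0 = +1.
v=2: v_2(a)=-6, v_2(b)=0; units ≡ 5, 7 (mod 8); ε·ε+αω+βω = 0·1+-6·0+0·1 ≡ 0  ⇒  (a,b)_2 = +1.
v=5: a=5^5·(≡4), b=5^1·(≡1) mod 5; (4|5)=+1, (1|5)=+1; (−1)^{5·1·2}·(+1)^1·(+1)^5 = +1.
v=7: a=7^1·(≡1), b=7^1·(≡4) mod 7; (1|7)=+1, (4|7)=+1; (−1)^{1·1·3}·(+1)^1·(+1)^1 = -1.
v=17: a=17^0·(≡4), b=17^1·(≡11) mod 17; (4|17)=+1, (11|17)=-1; (−1)^{0·1·8}·(+1)^1·(-1)^0 = +1.
v=23: a=23^0·(≡13), b=23^1·(≡9) mod 23; (13|23)=+1, (9|23)=+1; (−1)^{0·1·11}·(+1)^1·(+1)^0 = +1.
v=29: a=29^1·(≡15), b=29^2·(≡3) mod 29; (15|29)=-1, (3|29)=-1; (−1)^{1·2·14}·(-1)^2·(-1)^1 = -1.
v=∞: 3045 > 0 and -177905 < 0  ⇒  (a,b)_∞ = +1.
Ram(3045, -177905) = {7, 29}; no ℚ_7-point on the conic.

[7, 29]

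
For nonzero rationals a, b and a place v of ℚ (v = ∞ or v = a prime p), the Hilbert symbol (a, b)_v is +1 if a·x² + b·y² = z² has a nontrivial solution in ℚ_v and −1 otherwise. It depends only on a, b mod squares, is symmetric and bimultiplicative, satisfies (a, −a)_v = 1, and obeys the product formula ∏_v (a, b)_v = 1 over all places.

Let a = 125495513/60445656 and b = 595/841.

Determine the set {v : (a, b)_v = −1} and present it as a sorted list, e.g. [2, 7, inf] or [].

[5, 17]

(a, b) ≡ (102, 595) mod (ℚ^×)²; places V = {2, 3, 5, 7, 11, 13, 17, 19, 23, 29, ∞}.
(a,b)_13: α=2, u≡11; β=0, v≡4 (mod 13); (11|13)=-1, (4|13)=+1; sign (−1)^0·-1^0·+1^2 = +1.
(a,b)_∞: sgn(102)=+, sgn(595)=+, so +1.
(a,b)_23: α=-4, u≡17; β=0, v≡21 (mod 23); (17|23)=-1, (21|23)=-1; sign (−1)^0·-1^0·-1^-4 = +1.
(a,b)_3: α=-3, u≡1; β=0, v≡1 (mod 3); (1|3)=+1, (1|3)=+1; sign (−1)^0·+1^0·+1^-3 = +1.
(a,b)_2: α=-3, β=0; u≡3, v≡3 (mod 8); ε(u)ε(v)=1·1, αω(v)=-3·1, βω(u)=0·1; sum ≡ 0  ⇒  +1.
(a,b)_29: α=0, u≡15; β=-2, v≡15 (mod 29); (15|29)=-1, (15|29)=-1; sign (−1)^0·-1^-2·-1^0 = +1.
(a,b)_7: α=0, u≡2; β=1, v≡1 (mod 7); (2|7)=+1, (1|7)=+1; sign (−1)^0·+1^1·+1^0 = +1.
(a,b)_11: α=2, u≡1; β=0, v≡9 (mod 11); (1|11)=+1, (9|11)=+1; sign (−1)^0·+1^0·+1^2 = +1.
(a,b)_19: α=2, u≡11; β=0, v≡5 (mod 19); (11|19)=+1, (5|19)=+1; sign (−1)^0·+1^0·+1^2 = +1.
(a,b)_17: α=1, u≡14; β=1, v≡15 (mod 17); (14|17)=-1, (15|17)=+1; sign (−1)^0·-1^1·+1^1 = -1.
(a,b)_5: α=0, u≡3; β=1, v≡4 (mod 5); (3|5)=-1, (4|5)=+1; sign (−1)^0·-1^1·+1^0 = -1.
|Ram(102, 595)| = 2, even; anisotropic at {5, 17}.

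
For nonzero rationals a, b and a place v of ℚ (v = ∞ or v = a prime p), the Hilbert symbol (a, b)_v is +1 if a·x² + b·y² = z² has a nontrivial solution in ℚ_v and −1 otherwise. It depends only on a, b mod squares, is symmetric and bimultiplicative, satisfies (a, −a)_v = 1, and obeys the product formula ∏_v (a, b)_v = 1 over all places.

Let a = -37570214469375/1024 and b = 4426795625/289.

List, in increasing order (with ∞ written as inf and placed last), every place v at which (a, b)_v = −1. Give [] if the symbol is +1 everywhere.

Mod squares: a ≡ -7511, b ≡ 7082873. Check v ∈ {∞, 2, 3, 5, 7, 17, 23, 29, 37, 41}.
v=3: a=3^2·(≡1), b=3^0·(≡2) mod 3; (1|3)=+1, (2|3)=-1; (−1)^{2·0·1}·(+1)^0·(-1)^2 = +1.
v=37: a=37^1·(≡5), b=37^1·(≡16) mod 37; (5|37)=-1, (16|37)=+1; (−1)^{1·1·18}·(-1)^1·(+1)^1 = -1.
v=41: a=41^2·(≡31), b=41^1·(≡18) mod 41; (31|41)=+1, (18|41)=+1; (−1)^{2·1·20}·(+1)^1·(+1)^2 = +1.
v=23: a=23^2·(≡14), b=23^1·(≡3) mod 23; (14|23)=-1, (3|23)=+1; (−1)^{2·1·11}·(-1)^1·(+1)^2 = -1.
v=∞: -7511 < 0 and 7082873 > 0  ⇒  (a,b)_∞ = +1.
v=2: v_2(a)=-10, v_2(b)=0; units ≡ 1, 1 (mod 8); ε·ε+αω+βω = 0·0+-10·0+0·0 ≡ 0  ⇒  (a,b)_2 = +1.
v=7: a=7^1·(≡5), b=7^1·(≡3) mod 7; (5|7)=-1, (3|7)=-1; (−1)^{1·1·3}·(-1)^1·(-1)^1 = -1.
v=5: a=5^4·(≡1), b=5^4·(≡2) mod 5; (1|5)=+1, (2|5)=-1; (−1)^{4·4·2}·(+1)^4·(-1)^4 = +1.
v=17: a=17^0·(≡6), b=17^-2·(≡11) mod 17; (6|17)=-1, (11|17)=-1; (−1)^{0·-2·8}·(-1)^-2·(-1)^0 = +1.
v=29: a=29^1·(≡8), b=29^1·(≡16) mod 29; (8|29)=-1, (16|29)=+1; (−1)^{1·1·14}·(-1)^1·(+1)^1 = -1.
Ram(-7511, 7082873) = {7, 23, 29, 37}; no ℚ_7-point on the conic.

[7, 23, 29, 37]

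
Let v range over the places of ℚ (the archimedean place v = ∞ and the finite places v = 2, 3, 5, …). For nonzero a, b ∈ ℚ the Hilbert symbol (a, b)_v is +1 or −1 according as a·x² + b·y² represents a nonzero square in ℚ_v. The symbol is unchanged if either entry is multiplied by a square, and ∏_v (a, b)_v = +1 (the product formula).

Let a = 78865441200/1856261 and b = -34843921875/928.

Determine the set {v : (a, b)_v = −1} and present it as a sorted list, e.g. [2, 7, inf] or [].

(a, b) ≡ (44863, -177422) mod (ℚ^×)²; places V = {2, 3, 5, 7, 11, 13, 17, 19, 23, 29, ∞}.
(a,b)_7: α=3, u≡2; β=1, v≡1 (mod 7); (2|7)=+1, (1|7)=+1; sign (−1)^1·+1^1·+1^3 = -1.
(a,b)_5: α=2, u≡3; β=6, v≡3 (mod 5); (3|5)=-1, (3|5)=-1; sign (−1)^0·-1^6·-1^2 = +1.
(a,b)_2: α=4, β=-5; u≡7, v≡1 (mod 8); ε(u)ε(v)=1·0, αω(v)=4·0, βω(u)=-5·0; sum ≡ 0  ⇒  +1.
(a,b)_13: α=1, u≡11; β=0, v≡6 (mod 13); (11|13)=-1, (6|13)=-1; sign (−1)^0·-1^0·-1^1 = -1.
(a,b)_19: α=0, u≡5; β=1, v≡14 (mod 19); (5|19)=+1, (14|19)=-1; sign (−1)^0·+1^1·-1^0 = +1.
(a,b)_29: α=-1, u≡2; β=-1, v≡25 (mod 29); (2|29)=-1, (25|29)=+1; sign (−1)^0·-1^-1·+1^-1 = -1.
(a,b)_11: α=-2, u≡1; β=0, v≡10 (mod 11); (1|11)=+1, (10|11)=-1; sign (−1)^0·+1^0·-1^-2 = +1.
(a,b)_3: α=2, u≡1; β=6, v≡1 (mod 3); (1|3)=+1, (1|3)=+1; sign (−1)^0·+1^6·+1^2 = +1.
(a,b)_23: α=-2, u≡9; β=1, v≡11 (mod 23); (9|23)=+1, (11|23)=-1; sign (−1)^0·+1^1·-1^-2 = +1.
(a,b)_17: α=3, u≡1; β=0, v≡3 (mod 17); (1|17)=+1, (3|17)=-1; sign (−1)^0·+1^0·-1^3 = -1.
(a,b)_∞: sgn(44863)=+, sgn(-177422)=−, so +1.
(44863, -177422 / ℚ) ramifies at {7, 13, 17, 29}: a division algebra.

[7, 13, 17, 29]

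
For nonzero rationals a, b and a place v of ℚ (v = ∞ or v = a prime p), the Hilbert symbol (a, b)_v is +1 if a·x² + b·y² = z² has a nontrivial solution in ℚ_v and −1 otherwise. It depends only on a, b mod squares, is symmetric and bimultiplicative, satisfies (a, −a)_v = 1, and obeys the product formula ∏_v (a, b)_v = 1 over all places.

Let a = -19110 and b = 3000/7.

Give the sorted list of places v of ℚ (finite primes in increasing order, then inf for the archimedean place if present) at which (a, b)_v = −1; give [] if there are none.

[2, 13]

(a, b) ≡ (-390, 210) mod (ℚ^×)²; places V = {2, 3, 5, 7, 13, ∞}.
(a,b)_5: α=1, u≡3; β=3, v≡2 (mod 5); (3|5)=-1, (2|5)=-1; sign (−1)^0·-1^3·-1^1 = +1.
(a,b)_13: α=1, u≡12; β=0, v≡7 (mod 13); (12|13)=+1, (7|13)=-1; sign (−1)^0·+1^0·-1^1 = -1.
(a,b)_7: α=2, u≡2; β=-1, v≡4 (mod 7); (2|7)=+1, (4|7)=+1; sign (−1)^0·+1^-1·+1^2 = +1.
(a,b)_3: α=1, u≡2; β=1, v≡1 (mod 3); (2|3)=-1, (1|3)=+1; sign (−1)^1·-1^1·+1^1 = +1.
(a,b)_2: α=1, β=3; u≡5, v≡1 (mod 8); ε(u)ε(v)=0·0, αω(v)=1·0, βω(u)=3·1; sum ≡ 1  ⇒  -1.
(a,b)_∞: sgn(-390)=−, sgn(210)=+, so +1.
(-390, 210 / ℚ) ramifies at {2, 13}: a division algebra.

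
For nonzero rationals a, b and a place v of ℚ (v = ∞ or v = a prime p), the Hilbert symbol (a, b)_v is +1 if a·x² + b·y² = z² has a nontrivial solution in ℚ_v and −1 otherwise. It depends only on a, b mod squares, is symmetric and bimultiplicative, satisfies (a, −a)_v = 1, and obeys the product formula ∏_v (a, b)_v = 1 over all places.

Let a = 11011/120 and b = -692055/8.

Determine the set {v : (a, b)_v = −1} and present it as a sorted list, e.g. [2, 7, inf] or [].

[2, 3, 5, 7]

Mod squares: a ≡ 2730, b ≡ -910. Check v ∈ {∞, 2, 3, 5, 7, 11, 13}.
v=5: a=5^-1·(≡4), b=5^1·(≡3) mod 5; (4|5)=+1, (3|5)=-1; (−1)^{-1·1·2}·(+1)^1·(-1)^-1 = -1.
v=3: a=3^-1·(≡1), b=3^2·(≡2) mod 3; (1|3)=+1, (2|3)=-1; (−1)^{-1·2·1}·(+1)^2·(-1)^-1 = -1.
v=7: a=7^1·(≡5), b=7^1·(≡3) mod 7; (5|7)=-1, (3|7)=-1; (−1)^{1·1·3}·(-1)^1·(-1)^1 = -1.
v=13: a=13^1·(≡5), b=13^3·(≡11) mod 13; (5|13)=-1, (11|13)=-1; (−1)^{1·3·6}·(-1)^3·(-1)^1 = +1.
v=2: v_2(a)=-3, v_2(b)=-3; units ≡ 5, 1 (mod 8); ε·ε+αω+βω = 0·0+-3·0+-3·1 ≡ 1  ⇒  (a,b)_2 = -1.
v=11: a=11^2·(≡8), b=11^0·(≡4) mod 11; (8|11)=-1, (4|11)=+1; (−1)^{2·0·5}·(-1)^0·(+1)^2 = +1.
v=∞: 2730 > 0 and -910 < 0  ⇒  (a,b)_∞ = +1.
(2730, -910 / ℚ) ramifies at {2, 3, 5, 7}: a division algebra.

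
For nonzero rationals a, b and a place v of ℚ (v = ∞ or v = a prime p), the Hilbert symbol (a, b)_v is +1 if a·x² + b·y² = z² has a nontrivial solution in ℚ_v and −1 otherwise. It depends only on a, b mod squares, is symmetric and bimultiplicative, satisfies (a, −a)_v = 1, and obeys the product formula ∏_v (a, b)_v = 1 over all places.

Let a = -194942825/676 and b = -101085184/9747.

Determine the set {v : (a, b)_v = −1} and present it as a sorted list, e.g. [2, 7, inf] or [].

Mod squares: a ≡ -159137, b ≡ -74037. Check v ∈ {∞, 2, 3, 5, 7, 11, 13, 17, 19, 23, 29, 37}.
v=19: a=19^0·(≡4), b=19^-2·(≡17) mod 19; (4|19)=+1, (17|19)=+1; (−1)^{0·-2·9}·(+1)^-2·(+1)^0 = +1.
v=13: a=13^-2·(≡10), b=13^0·(≡6) mod 13; (10|13)=+1, (6|13)=-1; (−1)^{-2·0·6}·(+1)^0·(-1)^-2 = +1.
v=3: a=3^0·(≡1), b=3^-3·(≡2) mod 3; (1|3)=+1, (2|3)=-1; (−1)^{0·-3·1}·(+1)^-3·(-1)^0 = +1.
v=2: v_2(a)=-2, v_2(b)=12; units ≡ 7, 3 (mod 8); ε·ε+αω+βω = 1·1+-2·1+12·0 ≡ 1  ⇒  (a,b)_2 = -1.
v=37: a=37^1·(≡26), b=37^1·(≡3) mod 37; (26|37)=+1, (3|37)=+1; (−1)^{1·1·18}·(+1)^1·(+1)^1 = +1.
v=∞: -159137 < 0 and -74037 < 0  ⇒  (a,b)_∞ = -1.
v=17: a=17^1·(≡7), b=17^0·(≡2) mod 17; (7|17)=-1, (2|17)=+1; (−1)^{1·0·8}·(-1)^0·(+1)^1 = +1.
v=5: a=5^2·(≡2), b=5^0·(≡3) mod 5; (2|5)=-1, (3|5)=-1; (−1)^{2·0·2}·(-1)^0·(-1)^2 = +1.
v=7: a=7^2·(≡1), b=7^0·(≡1) mod 7; (1|7)=+1, (1|7)=+1; (−1)^{2·0·3}·(+1)^0·(+1)^2 = +1.
v=23: a=23^1·(≡18), b=23^1·(≡6) mod 23; (18|23)=+1, (6|23)=+1; (−1)^{1·1·11}·(+1)^1·(+1)^1 = -1.
v=29: a=29^0·(≡2), b=29^1·(≡25) mod 29; (2|29)=-1, (25|29)=+1; (−1)^{0·1·14}·(-1)^1·(+1)^0 = -1.
v=11: a=11^1·(≡5), b=11^0·(≡9) mod 11; (5|11)=+1, (9|11)=+1; (−1)^{1·0·5}·(+1)^0·(+1)^1 = +1.
|Ram(-159137, -74037)| = 4, even; anisotropic at {2, 23, 29, ∞}.

[2, 23, 29, inf]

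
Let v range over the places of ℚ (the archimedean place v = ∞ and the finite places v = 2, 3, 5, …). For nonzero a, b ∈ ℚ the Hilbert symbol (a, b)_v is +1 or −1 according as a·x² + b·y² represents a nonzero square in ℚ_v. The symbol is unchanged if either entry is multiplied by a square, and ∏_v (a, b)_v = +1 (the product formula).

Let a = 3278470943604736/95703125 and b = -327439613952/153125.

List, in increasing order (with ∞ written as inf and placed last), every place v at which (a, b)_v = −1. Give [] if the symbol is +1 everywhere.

Mod squares: a ≡ 126170, b ≡ -5735. Check v ∈ {∞, 2, 3, 5, 7, 11, 31, 37}.
v=∞: 126170 > 0 and -5735 < 0  ⇒  (a,b)_∞ = +1.
v=11: a=11^3·(≡6), b=11^2·(≡8) mod 11; (6|11)=-1, (8|11)=-1; (−1)^{3·2·5}·(-1)^2·(-1)^3 = -1.
v=3: a=3^0·(≡2), b=3^2·(≡1) mod 3; (2|3)=-1, (1|3)=+1; (−1)^{0·2·1}·(-1)^2·(+1)^0 = +1.
v=37: a=37^1·(≡8), b=37^1·(≡30) mod 37; (8|37)=-1, (30|37)=+1; (−1)^{1·1·18}·(-1)^1·(+1)^1 = -1.
v=2: v_2(a)=31, v_2(b)=18; units ≡ 5, 1 (mod 8); ε·ε+αω+βω = 0·0+31·0+18·1 ≡ 0  ⇒  (a,b)_2 = +1.
v=31: a=31^1·(≡9), b=31^1·(≡19) mod 31; (9|31)=+1, (19|31)=+1; (−1)^{1·1·15}·(+1)^1·(+1)^1 = -1.
v=7: a=7^-2·(≡2), b=7^-2·(≡6) mod 7; (2|7)=+1, (6|7)=-1; (−1)^{-2·-2·3}·(+1)^-2·(-1)^-2 = +1.
v=5: a=5^-9·(≡4), b=5^-5·(≡2) mod 5; (4|5)=+1, (2|5)=-1; (−1)^{-9·-5·2}·(+1)^-5·(-1)^-9 = -1.
(126170, -5735 / ℚ) ramifies at {5, 11, 31, 37}: a division algebra.

[5, 11, 31, 37]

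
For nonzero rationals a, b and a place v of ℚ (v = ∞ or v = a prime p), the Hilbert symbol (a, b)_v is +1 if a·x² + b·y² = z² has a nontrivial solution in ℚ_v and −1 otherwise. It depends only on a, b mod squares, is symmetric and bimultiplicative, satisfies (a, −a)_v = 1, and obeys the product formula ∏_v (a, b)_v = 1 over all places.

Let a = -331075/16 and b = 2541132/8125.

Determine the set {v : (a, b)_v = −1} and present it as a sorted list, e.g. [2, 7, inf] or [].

[17, 23]

(a, b) ≡ (-13243, 101959) mod (ℚ^×)²; places V = {2, 3, 5, 11, 13, 17, 19, 23, 31, 41, ∞}.
(a,b)_2: α=-4, β=2; u≡5, v≡7 (mod 8); ε(u)ε(v)=0·1, αω(v)=-4·0, βω(u)=2·1; sum ≡ 0  ⇒  +1.
(a,b)_23: α=0, u≡15; β=1, v≡14 (mod 23); (15|23)=-1, (14|23)=-1; sign (−1)^0·-1^1·-1^0 = -1.
(a,b)_11: α=0, u≡5; β=1, v≡8 (mod 11); (5|11)=+1, (8|11)=-1; sign (−1)^0·+1^1·-1^0 = +1.
(a,b)_19: α=1, u≡7; β=0, v≡6 (mod 19); (7|19)=+1, (6|19)=+1; sign (−1)^0·+1^0·+1^1 = +1.
(a,b)_17: α=1, u≡10; β=0, v≡11 (mod 17); (10|17)=-1, (11|17)=-1; sign (−1)^0·-1^0·-1^1 = -1.
(a,b)_41: α=1, u≡36; β=0, v≡40 (mod 41); (36|41)=+1, (40|41)=+1; sign (−1)^0·+1^0·+1^1 = +1.
(a,b)_13: α=0, u≡3; β=-1, v≡9 (mod 13); (3|13)=+1, (9|13)=+1; sign (−1)^0·+1^-1·+1^0 = +1.
(a,b)_31: α=0, u≡10; β=1, v≡13 (mod 31); (10|31)=+1, (13|31)=-1; sign (−1)^0·+1^1·-1^0 = +1.
(a,b)_3: α=0, u≡2; β=4, v≡1 (mod 3); (2|3)=-1, (1|3)=+1; sign (−1)^0·-1^4·+1^0 = +1.
(a,b)_∞: sgn(-13243)=−, sgn(101959)=+, so +1.
(a,b)_5: α=2, u≡2; β=-4, v≡4 (mod 5); (2|5)=-1, (4|5)=+1; sign (−1)^0·-1^-4·+1^2 = +1.
|Ram(-13243, 101959)| = 2, even; anisotropic at {17, 23}.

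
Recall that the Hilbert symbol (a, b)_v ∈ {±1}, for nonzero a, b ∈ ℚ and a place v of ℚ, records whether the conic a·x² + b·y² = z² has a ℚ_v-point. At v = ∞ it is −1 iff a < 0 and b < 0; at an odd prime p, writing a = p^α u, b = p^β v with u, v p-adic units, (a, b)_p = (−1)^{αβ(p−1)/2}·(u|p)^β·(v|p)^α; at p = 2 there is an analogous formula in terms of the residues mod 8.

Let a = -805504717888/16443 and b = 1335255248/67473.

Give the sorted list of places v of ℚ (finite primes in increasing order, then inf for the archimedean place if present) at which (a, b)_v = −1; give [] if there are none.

[13, 23]

(a, b) ≡ (-19605131, 7429) mod (ℚ^×)²; places V = {2, 3, 7, 13, 17, 19, 23, 29, ∞}.
(a,b)_∞: sgn(-19605131)=−, sgn(7429)=+, so +1.
(a,b)_7: α=-1, u≡1; β=-2, v≡1 (mod 7); (1|7)=+1, (1|7)=+1; sign (−1)^0·+1^-2·+1^-1 = +1.
(a,b)_23: α=1, u≡6; β=3, v≡9 (mod 23); (6|23)=+1, (9|23)=+1; sign (−1)^1·+1^3·+1^1 = -1.
(a,b)_3: α=-4, u≡1; β=-4, v≡1 (mod 3); (1|3)=+1, (1|3)=+1; sign (−1)^0·+1^-4·+1^-4 = +1.
(a,b)_2: α=6, β=4; u≡5, v≡5 (mod 8); ε(u)ε(v)=0·0, αω(v)=6·1, βω(u)=4·1; sum ≡ 0  ⇒  +1.
(a,b)_29: α=-1, u≡24; β=0, v≡22 (mod 29); (24|29)=+1, (22|29)=+1; sign (−1)^0·+1^0·+1^-1 = +1.
(a,b)_13: α=1, u≡12; β=0, v≡5 (mod 13); (12|13)=+1, (5|13)=-1; sign (−1)^0·+1^0·-1^1 = -1.
(a,b)_19: α=5, u≡15; β=3, v≡9 (mod 19); (15|19)=-1, (9|19)=+1; sign (−1)^1·-1^3·+1^5 = +1.
(a,b)_17: α=1, u≡14; β=-1, v≡5 (mod 17); (14|17)=-1, (5|17)=-1; sign (−1)^0·-1^-1·-1^1 = +1.
Ram(-19605131, 7429) = {13, 23}; no ℚ_13-point on the conic.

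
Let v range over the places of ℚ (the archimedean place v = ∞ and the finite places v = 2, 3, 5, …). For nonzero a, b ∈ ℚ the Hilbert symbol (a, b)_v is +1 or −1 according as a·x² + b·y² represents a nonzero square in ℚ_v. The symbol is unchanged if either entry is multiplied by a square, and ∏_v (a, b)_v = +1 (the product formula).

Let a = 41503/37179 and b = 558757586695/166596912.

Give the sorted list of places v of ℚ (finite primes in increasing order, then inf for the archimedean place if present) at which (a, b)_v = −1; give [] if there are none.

[5, 17]

(a, b) ≡ (357, 165) mod (ℚ^×)²; places V = {2, 3, 5, 7, 11, 17, 23, ∞}.
(a,b)_7: α=3, u≡1; β=4, v≡1 (mod 7); (1|7)=+1, (1|7)=+1; sign (−1)^0·+1^4·+1^3 = +1.
(a,b)_3: α=-7, u≡2; β=-9, v≡1 (mod 3); (2|3)=-1, (1|3)=+1; sign (−1)^1·-1^-9·+1^-7 = +1.
(a,b)_5: α=0, u≡2; β=1, v≡2 (mod 5); (2|5)=-1, (2|5)=-1; sign (−1)^0·-1^1·-1^0 = -1.
(a,b)_∞: sgn(357)=+, sgn(165)=+, so +1.
(a,b)_17: α=-1, u≡16; β=2, v≡5 (mod 17); (16|17)=+1, (5|17)=-1; sign (−1)^0·+1^2·-1^-1 = -1.
(a,b)_2: α=0, β=-4; u≡5, v≡5 (mod 8); ε(u)ε(v)=0·0, αω(v)=0·1, βω(u)=-4·1; sum ≡ 0  ⇒  +1.
(a,b)_23: α=0, u≡1; β=-2, v≡8 (mod 23); (1|23)=+1, (8|23)=+1; sign (−1)^0·+1^-2·+1^0 = +1.
(a,b)_11: α=2, u≡9; β=5, v≡5 (mod 11); (9|11)=+1, (5|11)=+1; sign (−1)^0·+1^5·+1^2 = +1.
|Ram(357, 165)| = 2, even; anisotropic at {5, 17}.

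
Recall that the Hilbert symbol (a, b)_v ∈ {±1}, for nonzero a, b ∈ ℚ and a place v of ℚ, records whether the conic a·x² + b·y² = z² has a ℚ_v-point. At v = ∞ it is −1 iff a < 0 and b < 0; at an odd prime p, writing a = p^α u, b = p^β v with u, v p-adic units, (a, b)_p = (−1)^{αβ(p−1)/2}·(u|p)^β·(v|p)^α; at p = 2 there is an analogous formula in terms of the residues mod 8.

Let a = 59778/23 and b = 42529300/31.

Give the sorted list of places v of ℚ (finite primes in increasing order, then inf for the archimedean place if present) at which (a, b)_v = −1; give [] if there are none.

Mod squares: a ≡ 1886, b ≡ 7843. Check v ∈ {∞, 2, 3, 5, 11, 23, 31, 41}.
v=41: a=41^1·(≡1), b=41^2·(≡12) mod 41; (1|41)=+1, (12|41)=-1; (−1)^{1·2·20}·(+1)^2·(-1)^1 = -1.
v=3: a=3^6·(≡2), b=3^0·(≡1) mod 3; (2|3)=-1, (1|3)=+1; (−1)^{6·0·1}·(-1)^0·(+1)^6 = +1.
v=11: a=11^0·(≡4), b=11^1·(≡1) mod 11; (4|11)=+1, (1|11)=+1; (−1)^{0·1·5}·(+1)^1·(+1)^0 = +1.
v=5: a=5^0·(≡1), b=5^2·(≡2) mod 5; (1|5)=+1, (2|5)=-1; (−1)^{0·2·2}·(+1)^2·(-1)^0 = +1.
v=31: a=31^0·(≡22), b=31^-1·(≡28) mod 31; (22|31)=-1, (28|31)=+1; (−1)^{0·-1·15}·(-1)^-1·(+1)^0 = -1.
v=23: a=23^-1·(≡1), b=23^1·(≡22) mod 23; (1|23)=+1, (22|23)=-1; (−1)^{-1·1·11}·(+1)^1·(-1)^-1 = +1.
v=∞: 1886 > 0 and 7843 > 0  ⇒  (a,b)_∞ = +1.
v=2: v_2(a)=1, v_2(b)=2; units ≡ 7, 3 (mod 8); ε·ε+αω+βω = 1·1+1·1+2·0 ≡ 0  ⇒  (a,b)_2 = +1.
Ram(1886, 7843) = {31, 41}; no ℚ_31-point on the conic.

[31, 41]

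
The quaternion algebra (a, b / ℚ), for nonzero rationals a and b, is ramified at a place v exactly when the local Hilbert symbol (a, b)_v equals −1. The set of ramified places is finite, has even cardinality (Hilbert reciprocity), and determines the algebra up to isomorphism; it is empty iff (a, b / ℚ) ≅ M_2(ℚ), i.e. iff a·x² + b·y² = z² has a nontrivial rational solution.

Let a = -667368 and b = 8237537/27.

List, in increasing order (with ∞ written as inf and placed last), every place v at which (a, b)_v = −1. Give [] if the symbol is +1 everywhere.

[3, 11]

(a, b) ≡ (-18538, 504339) mod (ℚ^×)²; places V = {2, 3, 7, 11, 13, 17, 23, 29, 31, ∞}.
(a,b)_23: α=1, u≡10; β=0, v≡16 (mod 23); (10|23)=-1, (16|23)=+1; sign (−1)^0·-1^0·+1^1 = +1.
(a,b)_31: α=1, u≡17; β=1, v≡9 (mod 31); (17|31)=-1, (9|31)=+1; sign (−1)^1·-1^1·+1^1 = +1.
(a,b)_11: α=0, u≡2; β=1, v≡4 (mod 11); (2|11)=-1, (4|11)=+1; sign (−1)^0·-1^1·+1^0 = -1.
(a,b)_13: α=1, u≡1; β=0, v≡9 (mod 13); (1|13)=+1, (9|13)=+1; sign (−1)^0·+1^0·+1^1 = +1.
(a,b)_∞: sgn(-18538)=−, sgn(504339)=+, so +1.
(a,b)_2: α=3, β=0; u≡3, v≡3 (mod 8); ε(u)ε(v)=1·1, αω(v)=3·1, βω(u)=0·1; sum ≡ 0  ⇒  +1.
(a,b)_3: α=2, u≡2; β=-3, v≡2 (mod 3); (2|3)=-1, (2|3)=-1; sign (−1)^0·-1^-3·-1^2 = -1.
(a,b)_29: α=0, u≡9; β=1, v≡1 (mod 29); (9|29)=+1, (1|29)=+1; sign (−1)^0·+1^1·+1^0 = +1.
(a,b)_7: α=0, u≡5; β=2, v≡6 (mod 7); (5|7)=-1, (6|7)=-1; sign (−1)^0·-1^2·-1^0 = +1.
(a,b)_17: α=0, u≡1; β=1, v≡1 (mod 17); (1|17)=+1, (1|17)=+1; sign (−1)^0·+1^1·+1^0 = +1.
Ram(-18538, 504339) = {3, 11}; no ℚ_3-point on the conic.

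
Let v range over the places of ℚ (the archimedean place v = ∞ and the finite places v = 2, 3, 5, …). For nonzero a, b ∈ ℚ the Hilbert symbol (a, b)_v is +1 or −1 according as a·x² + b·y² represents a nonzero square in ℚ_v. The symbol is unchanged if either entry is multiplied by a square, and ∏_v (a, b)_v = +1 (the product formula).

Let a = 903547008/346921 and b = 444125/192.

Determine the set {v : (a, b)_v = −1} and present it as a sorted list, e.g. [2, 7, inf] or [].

[5, 13, 17, 19]

Mod squares: a ≡ 9282, b ≡ 53295. Check v ∈ {∞, 2, 3, 5, 7, 11, 13, 17, 19, 31}.
v=5: a=5^0·(≡3), b=5^3·(≡4) mod 5; (3|5)=-1, (4|5)=+1; (−1)^{0·3·2}·(-1)^3·(+1)^0 = -1.
v=∞: 9282 > 0 and 53295 > 0  ⇒  (a,b)_∞ = +1.
v=3: a=3^3·(≡1), b=3^-1·(≡2) mod 3; (1|3)=+1, (2|3)=-1; (−1)^{3·-1·1}·(+1)^-1·(-1)^3 = +1.
v=17: a=17^1·(≡2), b=17^1·(≡6) mod 17; (2|17)=+1, (6|17)=-1; (−1)^{1·1·8}·(+1)^1·(-1)^1 = -1.
v=19: a=19^-2·(≡15), b=19^1·(≡12) mod 19; (15|19)=-1, (12|19)=-1; (−1)^{-2·1·9}·(-1)^1·(-1)^-2 = -1.
v=7: a=7^1·(≡6), b=7^0·(≡1) mod 7; (6|7)=-1, (1|7)=+1; (−1)^{1·0·3}·(-1)^0·(+1)^1 = +1.
v=2: v_2(a)=7, v_2(b)=-6; units ≡ 1, 7 (mod 8); ε·ε+αω+βω = 0·1+7·0+-6·0 ≡ 0  ⇒  (a,b)_2 = +1.
v=11: a=11^0·(≡4), b=11^1·(≡1) mod 11; (4|11)=+1, (1|11)=+1; (−1)^{0·1·5}·(+1)^1·(+1)^0 = +1.
v=13: a=13^3·(≡3), b=13^0·(≡11) mod 13; (3|13)=+1, (11|13)=-1; (−1)^{3·0·6}·(+1)^0·(-1)^3 = -1.
v=31: a=31^-2·(≡15), b=31^0·(≡29) mod 31; (15|31)=-1, (29|31)=-1; (−1)^{-2·0·15}·(-1)^0·(-1)^-2 = +1.
|Ram(9282, 53295)| = 4, even; anisotropic at {5, 13, 17, 19}.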